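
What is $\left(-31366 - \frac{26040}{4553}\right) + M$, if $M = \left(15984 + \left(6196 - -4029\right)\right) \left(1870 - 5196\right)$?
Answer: $- \frac{397033008540}{4553} \approx -8.7203 \cdot 10^{7}$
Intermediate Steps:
$M = -87171134$ ($M = \left(15984 + \left(6196 + 4029\right)\right) \left(-3326\right) = \left(15984 + 10225\right) \left(-3326\right) = 26209 \left(-3326\right) = -87171134$)
$\left(-31366 - \frac{26040}{4553}\right) + M = \left(-31366 - \frac{26040}{4553}\right) - 87171134 = - \frac{142835438}{4553} - 87171134 = - \frac{397033008540}{4553}$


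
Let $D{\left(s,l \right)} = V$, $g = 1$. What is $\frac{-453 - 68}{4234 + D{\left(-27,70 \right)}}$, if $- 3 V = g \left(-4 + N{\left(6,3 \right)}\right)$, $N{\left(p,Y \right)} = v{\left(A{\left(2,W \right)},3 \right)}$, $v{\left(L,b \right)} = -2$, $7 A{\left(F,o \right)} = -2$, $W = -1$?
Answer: $- \frac{521}{4236} \approx -0.12299$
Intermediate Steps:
$A{\left(F,o \right)} = - \frac{2}{7}$ ($A{\left(F,o \right)} = \frac{1}{7} \left(-2\right) = - \frac{2}{7}$)
$N{\left(p,Y \right)} = -2$
$V = 2$ ($V = - \frac{1 \left(-4 - 2\right)}{3} = - \frac{1 \left(-6\right)}{3} = \left(- \frac{1}{3}\right) \left(-6\right) = 2$)
$D{\left(s,l \right)} = 2$
$\frac{-453 - 68}{4234 + D{\left(-27,70 \right)}} = \frac{-453 - 68}{4234 + 2} = - \frac{521}{4236}$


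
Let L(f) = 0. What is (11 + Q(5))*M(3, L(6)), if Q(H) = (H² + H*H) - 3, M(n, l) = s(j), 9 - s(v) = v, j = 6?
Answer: 174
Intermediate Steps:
s(v) = 9 - v
M(n, l) = 3 (M(n, l) = 9 - 1*6 = 9 - 6 = 3)
Q(H) = -3 + 2*H² (Q(H) = (H² + H²) - 3 = 2*H² - 3 = -3 + 2*H²)
(11 + Q(5))*M(3, L(6)) = (11 + (-3 + 2*5²))*3 = (11 + (-3 + 2*25))*3 = (11 + (-3 + 50))*3 = (11 + 47)*3 = 58*3 = 174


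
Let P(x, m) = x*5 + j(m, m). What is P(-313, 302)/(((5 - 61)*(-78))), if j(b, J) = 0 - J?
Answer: -1867/4368 ≈ -0.42743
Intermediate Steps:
j(b, J) = -J
P(x, m) = -m + 5*x (P(x, m) = x*5 - m = 5*x - m = -m + 5*x)
P(-313, 302)/(((5 - 61)*(-78))) = (-1*302 + 5*(-313))/(((5 - 61)*(-78))) = (-302 - 1565)/((-56*(-78))) = -1867/4368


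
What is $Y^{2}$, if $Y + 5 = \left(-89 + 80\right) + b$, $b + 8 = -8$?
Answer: $900$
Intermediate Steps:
$b = -16$ ($b = -8 - 8 = -16$)
$Y = -30$ ($Y = -5 + \left(\left(-89 + 80\right) - 16\right) = -5 - 25 = -30$)
$Y^{2} = \left(-30\right)^{2} = 900$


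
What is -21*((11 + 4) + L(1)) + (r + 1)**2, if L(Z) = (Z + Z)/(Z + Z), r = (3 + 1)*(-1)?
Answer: -327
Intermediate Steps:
r = -4 (r = 4*(-1) = -4)
L(Z) = 1 (L(Z) = (2*Z)/((2*Z)) = (2*Z)*(1/(2*Z)) = 1)
-21*((11 + 4) + L(1)) + (r + 1)**2 = -21*((11 + 4) + 1) + (-4 + 1)**2 = -21*(15 + 1) + (-3)**2 = -21*16 + 9 = -336 + 9 = -327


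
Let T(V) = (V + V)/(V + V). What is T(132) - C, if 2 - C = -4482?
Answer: -4483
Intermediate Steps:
C = 4484 (C = 2 - 1*(-4482) = 2 + 4482 = 4484)
T(V) = 1 (T(V) = (2*V)/((2*V)) = (2*V)*(1/(2*V)) = 1)
T(132) - C = 1 - 1*4484 = 1 - 4484 = -4483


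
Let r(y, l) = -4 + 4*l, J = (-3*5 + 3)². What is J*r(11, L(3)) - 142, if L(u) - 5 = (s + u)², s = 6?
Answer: 48818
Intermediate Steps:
L(u) = 5 + (6 + u)²
J = 144 (J = (-15 + 3)² = (-12)² = 144)
J*r(11, L(3)) - 142 = 144*(-4 + 4*(5 + (6 + 3)²)) - 142 = 144*(-4 + 4*(5 + 9²)) - 142 = 144*(-4 + 4*(5 + 81)) - 142 = 144*(-4 + 4*86) - 142 = 144*(-4 + 344) - 142 = 144*340 - 142 = 48960 - 142 = 48818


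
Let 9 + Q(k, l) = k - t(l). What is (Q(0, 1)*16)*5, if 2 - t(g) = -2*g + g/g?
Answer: -960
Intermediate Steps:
t(g) = 1 + 2*g (t(g) = 2 - (-2*g + g/g) = 2 - (-2*g + 1) = 2 - (1 - 2*g) = 2 + (-1 + 2*g) = 1 + 2*g)
Q(k, l) = -10 + k - 2*l (Q(k, l) = -9 + (k - (1 + 2*l)) = -9 + (k + (-1 - 2*l)) = -9 + (-1 + k - 2*l) = -10 + k - 2*l)
(Q(0, 1)*16)*5 = ((-10 + 0 - 2*1)*16)*5 = ((-10 + 0 - 2)*16)*5 = -12*16*5 = -192*5 = -960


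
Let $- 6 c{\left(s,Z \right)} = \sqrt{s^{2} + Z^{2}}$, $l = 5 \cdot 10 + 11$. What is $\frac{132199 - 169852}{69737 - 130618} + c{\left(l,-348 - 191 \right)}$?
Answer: $\frac{37653}{60881} - \frac{\sqrt{294242}}{6} \approx -89.788$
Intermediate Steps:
$l = 61$ ($l = 50 + 11 = 61$)
$c{\left(s,Z \right)} = - \frac{\sqrt{Z^{2} + s^{2}}}{6}$ ($c{\left(s,Z \right)} = - \frac{\sqrt{s^{2} + Z^{2}}}{6} = - \frac{\sqrt{Z^{2} + s^{2}}}{6}$)
$\frac{132199 - 169852}{69737 - 130618} + c{\left(l,-348 - 191 \right)} = \frac{132199 - 169852}{69737 - 130618} - \frac{\sqrt{\left(-348 - 191\right)^{2} + 61^{2}}}{6} = - \frac{37653}{-60881} - \frac{\sqrt{\left(-539\right)^{2} + 3721}}{6} = \left(-37653\right) \left(- \frac{1}{60881}\right) - \frac{\sqrt{290521 + 3721}}{6} = \frac{37653}{60881} - \frac{\sqrt{294242}}{6}$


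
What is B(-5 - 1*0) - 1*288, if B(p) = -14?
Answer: -302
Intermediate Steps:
B(-5 - 1*0) - 1*288 = -14 - 1*288 = -14 - 288 = -302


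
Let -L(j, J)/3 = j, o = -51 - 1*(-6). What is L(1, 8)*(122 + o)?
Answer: -231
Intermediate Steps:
o = -45 (o = -51 + 6 = -45)
L(j, J) = -3*j
L(1, 8)*(122 + o) = (-3*1)*(122 - 45) = -3*77 = -231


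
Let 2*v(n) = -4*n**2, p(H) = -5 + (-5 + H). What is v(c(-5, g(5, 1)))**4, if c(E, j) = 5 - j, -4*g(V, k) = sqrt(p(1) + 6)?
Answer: (20 + I*sqrt(3))**8/4096 ≈ 4.962e+6 + 4.1045e+6*I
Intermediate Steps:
p(H) = -10 + H
g(V, k) = -I*sqrt(3)/4 (g(V, k) = -sqrt((-10 + 1) + 6)/4 = -sqrt(-9 + 6)/4 = -I*sqrt(3)/4)
v(n) = -2*n**2 (v(n) = (-4*n**2)/2 = -2*n**2)
v(c(-5, g(5, 1)))**4 = (-2*(5 - (-1)*I*sqrt(3)/4)**2)**4 = (-2*(5 + I*sqrt(3)/4)**2)**4 = 16*(5 + I*sqrt(3)/4)**8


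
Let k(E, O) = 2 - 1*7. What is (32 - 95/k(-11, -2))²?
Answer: 2601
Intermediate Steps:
k(E, O) = -5 (k(E, O) = 2 - 7 = -5)
(32 - 95/k(-11, -2))² = (32 - 95/(-5))² = (32 - 95*(-⅕))² = (32 + 19)² = 51² = 2601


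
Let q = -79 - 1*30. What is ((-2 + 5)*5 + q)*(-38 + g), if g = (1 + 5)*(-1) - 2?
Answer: 4324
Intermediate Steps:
g = -8 (g = 6*(-1) - 2 = -6 - 2 = -8)
q = -109 (q = -79 - 30 = -109)
((-2 + 5)*5 + q)*(-38 + g) = ((-2 + 5)*5 - 109)*(-38 - 8) = (3*5 - 109)*(-46) = (15 - 109)*(-46) = -94*(-46) = 4324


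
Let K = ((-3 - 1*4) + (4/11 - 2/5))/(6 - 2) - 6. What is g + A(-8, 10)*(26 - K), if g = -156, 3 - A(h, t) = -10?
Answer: 62231/220 ≈ 282.87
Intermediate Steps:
A(h, t) = 13 (A(h, t) = 3 - 1*(-10) = 3 + 10 = 13)
K = -1707/220 (K = ((-3 - 4) + (4*(1/11) - 2*1/5))/4 - 6 = (-7 + (4/11 - 2/5))*(1/4) - 6 = (-7 - 2/55)*(1/4) - 6 = -387/55*1/4 - 6 = -387/220 - 6 = -1707/220 ≈ -7.7591)
g + A(-8, 10)*(26 - K) = -156 + 13*(26 - 1*(-1707/220)) = -156 + 13*(26 + 1707/220) = -156 + 13*(7427/220) = -156 + 96551/220 = 62231/220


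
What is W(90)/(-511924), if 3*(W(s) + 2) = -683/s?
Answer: 1223/138219480 ≈ 8.8482e-6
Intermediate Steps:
W(s) = -2 - 683/(3*s) (W(s) = -2 + (-683/s)/3 = -2 - 683/(3*s))
W(90)/(-511924) = (-2 - 683/3/90)/(-511924) = (-2 - 683/3*1/90)*(-1/511924) = (-2 - 683/270)*(-1/511924) = -1223/270*(-1/511924) = 1223/138219480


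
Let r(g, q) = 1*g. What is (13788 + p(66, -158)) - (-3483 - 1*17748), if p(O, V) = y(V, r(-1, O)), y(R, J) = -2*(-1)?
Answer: 35021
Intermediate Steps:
r(g, q) = g
y(R, J) = 2
p(O, V) = 2
(13788 + p(66, -158)) - (-3483 - 1*17748) = (13788 + 2) - (-3483 - 1*17748) = 13790 - (-3483 - 17748) = 13790 - 1*(-21231) = 13790 + 21231 = 35021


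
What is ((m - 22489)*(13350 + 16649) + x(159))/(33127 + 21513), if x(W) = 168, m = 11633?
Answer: -20354311/3415 ≈ -5960.3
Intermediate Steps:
((m - 22489)*(13350 + 16649) + x(159))/(33127 + 21513) = ((11633 - 22489)*(13350 + 16649) + 168)/(33127 + 21513) = (-10856*29999 + 168)/54640 = (-325669144 + 168)*(1/54640) = -325668976*1/54640 = -20354311/3415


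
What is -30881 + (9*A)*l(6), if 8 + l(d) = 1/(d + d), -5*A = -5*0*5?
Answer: -30881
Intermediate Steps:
A = 0 (A = -(-5*0)*5/5 = -0*5 = -⅕*0 = 0)
l(d) = -8 + 1/(2*d) (l(d) = -8 + 1/(d + d) = -8 + 1/(2*d))
-30881 + (9*A)*l(6) = -30881 + (9*0)*(-8 + (½)/6) = -30881 + 0*(-8 + (½)*(⅙)) = -30881 + 0*(-8 + 1/12) = -30881 + 0*(-95/12) = -30881 + 0 = -30881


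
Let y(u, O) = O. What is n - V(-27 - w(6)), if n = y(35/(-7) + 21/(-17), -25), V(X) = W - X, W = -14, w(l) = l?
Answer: -44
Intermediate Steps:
V(X) = -14 - X
n = -25
n - V(-27 - w(6)) = -25 - (-14 - (-27 - 1*6)) = -25 - (-14 - (-27 - 6)) = -25 - (-14 - 1*(-33)) = -25 - (-14 + 33) = -25 - 1*19 = -25 - 19 = -44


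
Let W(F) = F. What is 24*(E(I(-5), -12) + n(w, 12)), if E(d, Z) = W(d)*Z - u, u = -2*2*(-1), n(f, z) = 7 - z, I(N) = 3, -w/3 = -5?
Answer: -1080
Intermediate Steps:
w = 15 (w = -3*(-5) = 15)
u = 4 (u = -4*(-1) = 4)
E(d, Z) = -4 + Z*d (E(d, Z) = d*Z - 1*4 = Z*d - 4 = -4 + Z*d)
24*(E(I(-5), -12) + n(w, 12)) = 24*((-4 - 12*3) + (7 - 1*12)) = 24*((-4 - 36) + (7 - 12)) = 24*(-40 - 5) = 24*(-45) = -1080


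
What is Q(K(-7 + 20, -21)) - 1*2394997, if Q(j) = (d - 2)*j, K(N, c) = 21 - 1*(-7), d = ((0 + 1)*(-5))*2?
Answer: -2395333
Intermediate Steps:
d = -10 (d = (1*(-5))*2 = -5*2 = -10)
K(N, c) = 28 (K(N, c) = 21 + 7 = 28)
Q(j) = -12*j (Q(j) = (-10 - 2)*j = -12*j)
Q(K(-7 + 20, -21)) - 1*2394997 = -12*28 - 1*2394997 = -336 - 2394997 = -2395333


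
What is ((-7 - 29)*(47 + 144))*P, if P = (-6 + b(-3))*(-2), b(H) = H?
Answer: -123768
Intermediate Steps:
P = 18 (P = (-6 - 3)*(-2) = -9*(-2) = 18)
((-7 - 29)*(47 + 144))*P = ((-7 - 29)*(47 + 144))*18 = -36*191*18 = -6876*18 = -123768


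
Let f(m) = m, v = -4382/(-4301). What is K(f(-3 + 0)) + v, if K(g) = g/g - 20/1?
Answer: -77337/4301 ≈ -17.981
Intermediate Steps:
v = 4382/4301 (v = -4382*(-1/4301) = 4382/4301 ≈ 1.0188)
K(g) = -19 (K(g) = 1 - 20*1 = 1 - 20 = -19)
K(f(-3 + 0)) + v = -19 + 4382/4301 = -77337/4301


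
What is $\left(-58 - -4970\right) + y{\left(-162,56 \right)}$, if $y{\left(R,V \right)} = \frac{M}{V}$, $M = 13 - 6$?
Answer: $\frac{39297}{8} \approx 4912.1$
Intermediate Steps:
$M = 7$
$y{\left(R,V \right)} = \frac{7}{V}$
$\left(-58 - -4970\right) + y{\left(-162,56 \right)} = \left(-58 - -4970\right) + \frac{7}{56} = \left(-58 + 4970\right) + 7 \cdot \frac{1}{56} = 4912 + \frac{1}{8} = \frac{39297}{8}$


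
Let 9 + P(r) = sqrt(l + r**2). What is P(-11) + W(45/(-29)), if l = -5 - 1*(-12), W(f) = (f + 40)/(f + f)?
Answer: -385/18 + 8*sqrt(2) ≈ -10.075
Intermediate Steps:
W(f) = (40 + f)/(2*f) (W(f) = (40 + f)/((2*f)) = (40 + f)*(1/(2*f)) = (40 + f)/(2*f))
l = 7 (l = -5 + 12 = 7)
P(r) = -9 + sqrt(7 + r**2)
P(-11) + W(45/(-29)) = (-9 + sqrt(7 + (-11)**2)) + (40 + 45/(-29))/(2*((45/(-29)))) = (-9 + sqrt(7 + 121)) + (40 + 45*(-1/29))/(2*((45*(-1/29)))) = (-9 + sqrt(128)) + (40 - 45/29)/(2*(-45/29)) = (-9 + 8*sqrt(2)) + (1/2)*(-29/45)*(1115/29) = (-9 + 8*sqrt(2)) - 223/18 = -385/18 + 8*sqrt(2)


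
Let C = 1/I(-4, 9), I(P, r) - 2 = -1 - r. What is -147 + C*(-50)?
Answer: -563/4 ≈ -140.75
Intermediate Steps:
I(P, r) = 1 - r (I(P, r) = 2 + (-1 - r) = 1 - r)
C = -⅛ (C = 1/(1 - 1*9) = 1/(1 - 9) = 1/(-8) = -⅛ ≈ -0.12500)
-147 + C*(-50) = -147 - ⅛*(-50) = -147 + 25/4 = -563/4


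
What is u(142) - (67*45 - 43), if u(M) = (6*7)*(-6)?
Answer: -3224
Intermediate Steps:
u(M) = -252 (u(M) = 42*(-6) = -252)
u(142) - (67*45 - 43) = -252 - (67*45 - 43) = -252 - (3015 - 43) = -252 - 1*2972 = -252 - 2972 = -3224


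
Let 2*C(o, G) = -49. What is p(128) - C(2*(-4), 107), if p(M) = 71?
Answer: 191/2 ≈ 95.500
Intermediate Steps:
C(o, G) = -49/2 (C(o, G) = (½)*(-49) = -49/2)
p(128) - C(2*(-4), 107) = 71 - 1*(-49/2) = 71 + 49/2 = 191/2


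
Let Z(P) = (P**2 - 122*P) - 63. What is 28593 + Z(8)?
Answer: 27618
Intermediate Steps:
Z(P) = -63 + P**2 - 122*P
28593 + Z(8) = 28593 + (-63 + 8**2 - 122*8) = 28593 + (-63 + 64 - 976) = 28593 - 975 = 27618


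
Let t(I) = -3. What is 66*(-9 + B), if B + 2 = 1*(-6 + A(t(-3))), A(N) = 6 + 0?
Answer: -726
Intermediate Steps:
A(N) = 6
B = -2 (B = -2 + 1*(-6 + 6) = -2 + 1*0 = -2 + 0 = -2)
66*(-9 + B) = 66*(-9 - 2) = 66*(-11) = -726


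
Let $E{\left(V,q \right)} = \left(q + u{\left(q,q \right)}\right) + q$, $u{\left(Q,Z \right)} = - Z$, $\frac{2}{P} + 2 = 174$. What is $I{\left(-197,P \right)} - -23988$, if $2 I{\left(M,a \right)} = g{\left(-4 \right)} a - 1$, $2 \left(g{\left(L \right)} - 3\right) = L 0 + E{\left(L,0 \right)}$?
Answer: $\frac{4125853}{172} \approx 23988.0$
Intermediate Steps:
$P = \frac{1}{86}$ ($P = \frac{2}{-2 + 174} = \frac{2}{172} = 2 \cdot \frac{1}{172} = \frac{1}{86} \approx 0.011628$)
$E{\left(V,q \right)} = q$ ($E{\left(V,q \right)} = \left(q - q\right) + q = 0 + q = q$)
$g{\left(L \right)} = 3$ ($g{\left(L \right)} = 3 + \frac{L 0 + 0}{2} = 3 + \frac{0 + 0}{2} = 3 + \frac{1}{2} \cdot 0 = 3 + 0 = 3$)
$I{\left(M,a \right)} = - \frac{1}{2} + \frac{3 a}{2}$ ($I{\left(M,a \right)} = \frac{3 a - 1}{2} = \frac{-1 + 3 a}{2} = - \frac{1}{2} + \frac{3 a}{2}$)
$I{\left(-197,P \right)} - -23988 = \left(- \frac{1}{2} + \frac{3}{2} \cdot \frac{1}{86}\right) - -23988 = \left(- \frac{1}{2} + \frac{3}{172}\right) + 23988 = - \frac{83}{172} + 23988 = \frac{4125853}{172}$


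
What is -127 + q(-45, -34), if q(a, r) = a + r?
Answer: -206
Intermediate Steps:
-127 + q(-45, -34) = -127 + (-45 - 34) = -127 - 79 = -206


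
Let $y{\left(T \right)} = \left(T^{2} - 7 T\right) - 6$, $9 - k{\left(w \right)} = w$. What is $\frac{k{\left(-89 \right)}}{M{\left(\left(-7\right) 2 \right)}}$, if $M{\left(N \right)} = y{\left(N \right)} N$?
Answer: $- \frac{7}{288} \approx -0.024306$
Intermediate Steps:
$k{\left(w \right)} = 9 - w$
$y{\left(T \right)} = -6 + T^{2} - 7 T$
$M{\left(N \right)} = N \left(-6 + N^{2} - 7 N\right)$ ($M{\left(N \right)} = \left(-6 + N^{2} - 7 N\right) N = N \left(-6 + N^{2} - 7 N\right)$)
$\frac{k{\left(-89 \right)}}{M{\left(\left(-7\right) 2 \right)}} = \frac{9 - -89}{\left(-7\right) 2 \left(-6 + \left(\left(-7\right) 2\right)^{2} - 7 \left(\left(-7\right) 2\right)\right)} = \frac{9 + 89}{\left(-14\right) \left(-6 + \left(-14\right)^{2} - -98\right)} = \frac{98}{\left(-14\right) \left(-6 + 196 + 98\right)} = \frac{98}{\left(-14\right) 288} = \frac{98}{-4032} = 98 \left(- \frac{1}{4032}\right) = - \frac{7}{288}$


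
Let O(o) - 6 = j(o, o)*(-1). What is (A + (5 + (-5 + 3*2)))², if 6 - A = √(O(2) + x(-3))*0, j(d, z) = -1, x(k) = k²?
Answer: 144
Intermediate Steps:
O(o) = 7 (O(o) = 6 - 1*(-1) = 6 + 1 = 7)
A = 6 (A = 6 - √(7 + (-3)²)*0 = 6 - √(7 + 9)*0 = 6 - √16*0 = 6 - 4*0 = 6 - 1*0 = 6 + 0 = 6)
(A + (5 + (-5 + 3*2)))² = (6 + (5 + (-5 + 3*2)))² = (6 + (5 + (-5 + 6)))² = (6 + (5 + 1))² = (6 + 6)² = 12² = 144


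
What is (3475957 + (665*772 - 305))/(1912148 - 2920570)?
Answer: -1994516/504211 ≈ -3.9557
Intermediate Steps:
(3475957 + (665*772 - 305))/(1912148 - 2920570) = (3475957 + (513380 - 305))/(-1008422) = (3475957 + 513075)*(-1/1008422) = 3989032*(-1/1008422) = -1994516/504211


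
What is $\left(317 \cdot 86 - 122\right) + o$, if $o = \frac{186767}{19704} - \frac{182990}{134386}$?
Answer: $\frac{1239424692539}{45654168} \approx 27148.0$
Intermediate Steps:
$o = \frac{370573019}{45654168}$ ($o = 186767 \cdot \frac{1}{19704} - \frac{3155}{2317} = \frac{186767}{19704} - \frac{3155}{2317} = \frac{370573019}{45654168} \approx 8.117$)
$\left(317 \cdot 86 - 122\right) + o = \left(317 \cdot 86 - 122\right) + \frac{370573019}{45654168} = \left(27262 - 122\right) + \frac{370573019}{45654168} = 27140 + \frac{370573019}{45654168} = \frac{1239424692539}{45654168}$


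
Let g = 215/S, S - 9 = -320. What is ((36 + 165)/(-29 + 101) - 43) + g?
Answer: -305275/7464 ≈ -40.900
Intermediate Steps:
S = -311 (S = 9 - 320 = -311)
g = -215/311 (g = 215/(-311) = 215*(-1/311) = -215/311 ≈ -0.69132)
((36 + 165)/(-29 + 101) - 43) + g = ((36 + 165)/(-29 + 101) - 43) - 215/311 = (201/72 - 43) - 215/311 = (201*(1/72) - 43) - 215/311 = (67/24 - 43) - 215/311 = -965/24 - 215/311 = -305275/7464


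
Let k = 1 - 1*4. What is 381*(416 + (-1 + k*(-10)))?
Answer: 169545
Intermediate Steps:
k = -3 (k = 1 - 4 = -3)
381*(416 + (-1 + k*(-10))) = 381*(416 + (-1 - 3*(-10))) = 381*(416 + (-1 + 30)) = 381*(416 + 29) = 381*445 = 169545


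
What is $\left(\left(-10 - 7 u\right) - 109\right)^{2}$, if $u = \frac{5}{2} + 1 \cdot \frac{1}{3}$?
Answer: $\frac{693889}{36} \approx 19275.0$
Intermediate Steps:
$u = \frac{17}{6}$ ($u = 5 \cdot \frac{1}{2} + 1 \cdot \frac{1}{3} = \frac{5}{2} + \frac{1}{3} = \frac{17}{6} \approx 2.8333$)
$\left(\left(-10 - 7 u\right) - 109\right)^{2} = \left(\left(-10 - \frac{119}{6}\right) - 109\right)^{2} = \left(- \frac{179}{6} - 109\right)^{2} = \left(- \frac{833}{6}\right)^{2} = \frac{693889}{36}$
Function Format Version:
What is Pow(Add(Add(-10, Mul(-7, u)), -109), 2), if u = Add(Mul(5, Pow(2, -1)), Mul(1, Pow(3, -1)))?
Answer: Rational(693889, 36) ≈ 19275.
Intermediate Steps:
u = Rational(17, 6) (u = Add(Mul(5, Rational(1, 2)), Mul(1, Rational(1, 3))) = Add(Rational(5, 2), Rational(1, 3)) = Rational(17, 6) ≈ 2.8333)
Pow(Add(Add(-10, Mul(-7, u)), -109), 2) = Pow(Add(Add(-10, Mul(-7, Rational(17, 6))), -109), 2) = Pow(Add(Add(-10, Rational(-119, 6)), -109), 2) = Pow(Add(Rational(-179, 6), -109), 2) = Pow(Rational(-833, 6), 2) = Rational(693889, 36)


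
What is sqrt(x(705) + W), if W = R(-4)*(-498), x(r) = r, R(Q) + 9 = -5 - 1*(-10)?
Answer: sqrt(2697) ≈ 51.933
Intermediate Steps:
R(Q) = -4 (R(Q) = -9 + (-5 - 1*(-10)) = -9 + (-5 + 10) = -9 + 5 = -4)
W = 1992 (W = -4*(-498) = 1992)
sqrt(x(705) + W) = sqrt(705 + 1992) = sqrt(2697)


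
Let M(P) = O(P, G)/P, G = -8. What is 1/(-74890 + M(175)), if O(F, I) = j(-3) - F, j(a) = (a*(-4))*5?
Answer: -35/2621173 ≈ -1.3353e-5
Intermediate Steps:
j(a) = -20*a (j(a) = -4*a*5 = -20*a)
O(F, I) = 60 - F (O(F, I) = -20*(-3) - F = 60 - F)
M(P) = (60 - P)/P
1/(-74890 + M(175)) = 1/(-74890 + (60 - 1*175)/175) = 1/(-74890 + (60 - 175)/175) = 1/(-74890 + (1/175)*(-115)) = 1/(-74890 - 23/35) = 1/(-2621173/35) = -35/2621173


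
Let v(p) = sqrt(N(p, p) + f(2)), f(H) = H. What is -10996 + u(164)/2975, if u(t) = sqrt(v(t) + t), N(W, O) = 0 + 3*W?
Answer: -10996 + sqrt(164 + sqrt(494))/2975 ≈ -10996.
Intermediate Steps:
N(W, O) = 3*W
v(p) = sqrt(2 + 3*p) (v(p) = sqrt(3*p + 2) = sqrt(2 + 3*p))
u(t) = sqrt(t + sqrt(2 + 3*t)) (u(t) = sqrt(sqrt(2 + 3*t) + t) = sqrt(t + sqrt(2 + 3*t)))
-10996 + u(164)/2975 = -10996 + sqrt(164 + sqrt(2 + 3*164))/2975 = -10996 + sqrt(164 + sqrt(2 + 492))*(1/2975) = -10996 + sqrt(164 + sqrt(494))*(1/2975) = -10996 + sqrt(164 + sqrt(494))/2975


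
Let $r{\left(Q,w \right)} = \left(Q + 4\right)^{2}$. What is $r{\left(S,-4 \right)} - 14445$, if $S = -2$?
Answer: $-14441$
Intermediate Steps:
$r{\left(Q,w \right)} = \left(4 + Q\right)^{2}$
$r{\left(S,-4 \right)} - 14445 = \left(4 - 2\right)^{2} - 14445 = 2^{2} - 14445 = 4 - 14445 = -14441$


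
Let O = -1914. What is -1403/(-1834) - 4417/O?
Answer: 2696530/877569 ≈ 3.0727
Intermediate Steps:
-1403/(-1834) - 4417/O = -1403/(-1834) - 4417/(-1914) = -1403*(-1/1834) - 4417*(-1/1914) = 1403/1834 + 4417/1914 = 2696530/877569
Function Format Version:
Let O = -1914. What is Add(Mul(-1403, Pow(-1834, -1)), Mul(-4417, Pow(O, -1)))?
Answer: Rational(2696530, 877569) ≈ 3.0727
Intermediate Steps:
Add(Mul(-1403, Pow(-1834, -1)), Mul(-4417, Pow(O, -1))) = Add(Mul(-1403, Pow(-1834, -1)), Mul(-4417, Pow(-1914, -1))) = Add(Mul(-1403, Rational(-1, 1834)), Mul(-4417, Rational(-1, 1914))) = Add(Rational(1403, 1834), Rational(4417, 1914)) = Rational(2696530, 877569)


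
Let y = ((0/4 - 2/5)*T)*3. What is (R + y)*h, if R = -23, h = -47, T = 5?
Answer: 1363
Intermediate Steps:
y = -6 (y = ((0/4 - 2/5)*5)*3 = ((0*(1/4) - 2*1/5)*5)*3 = ((0 - 2/5)*5)*3 = -2/5*5*3 = -2*3 = -6)
(R + y)*h = (-23 - 6)*(-47) = -29*(-47) = 1363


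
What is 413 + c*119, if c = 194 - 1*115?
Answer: 9814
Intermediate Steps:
c = 79 (c = 194 - 115 = 79)
413 + c*119 = 413 + 79*119 = 413 + 9401 = 9814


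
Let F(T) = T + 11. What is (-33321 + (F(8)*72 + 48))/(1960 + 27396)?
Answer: -31905/29356 ≈ -1.0868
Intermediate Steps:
F(T) = 11 + T
(-33321 + (F(8)*72 + 48))/(1960 + 27396) = (-33321 + ((11 + 8)*72 + 48))/(1960 + 27396) = (-33321 + (19*72 + 48))/29356 = (-33321 + (1368 + 48))*(1/29356) = (-33321 + 1416)*(1/29356) = -31905*1/29356 = -31905/29356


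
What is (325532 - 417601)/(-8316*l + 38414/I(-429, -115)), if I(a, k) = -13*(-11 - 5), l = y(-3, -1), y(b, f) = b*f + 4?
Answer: 9575176/6034841 ≈ 1.5866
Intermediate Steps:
y(b, f) = 4 + b*f
l = 7 (l = 4 - 3*(-1) = 4 + 3 = 7)
I(a, k) = 208 (I(a, k) = -13*(-16) = 208)
(325532 - 417601)/(-8316*l + 38414/I(-429, -115)) = (325532 - 417601)/(-8316*7 + 38414/208) = -92069/(-58212 + 38414*(1/208)) = -92069/(-58212 + 19207/104) = -92069/(-6034841/104) = -92069*(-104/6034841) = 9575176/6034841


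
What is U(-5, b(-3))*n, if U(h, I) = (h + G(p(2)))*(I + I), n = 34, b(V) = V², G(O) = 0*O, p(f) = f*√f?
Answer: -3060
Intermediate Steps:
p(f) = f^(3/2)
G(O) = 0
U(h, I) = 2*I*h (U(h, I) = (h + 0)*(I + I) = h*(2*I) = 2*I*h)
U(-5, b(-3))*n = (2*(-3)²*(-5))*34 = (2*9*(-5))*34 = -90*34 = -3060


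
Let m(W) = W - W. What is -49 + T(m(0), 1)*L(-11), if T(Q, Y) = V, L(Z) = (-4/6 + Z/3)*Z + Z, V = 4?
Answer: 293/3 ≈ 97.667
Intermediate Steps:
m(W) = 0
L(Z) = Z + Z*(-⅔ + Z/3) (L(Z) = (-4*⅙ + Z*(⅓))*Z + Z = (-⅔ + Z/3)*Z + Z = Z*(-⅔ + Z/3) + Z = Z + Z*(-⅔ + Z/3))
T(Q, Y) = 4
-49 + T(m(0), 1)*L(-11) = -49 + 4*((⅓)*(-11)*(1 - 11)) = -49 + 4*((⅓)*(-11)*(-10)) = -49 + 4*(110/3) = -49 + 440/3 = 293/3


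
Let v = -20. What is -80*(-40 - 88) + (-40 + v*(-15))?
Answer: 10500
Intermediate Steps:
-80*(-40 - 88) + (-40 + v*(-15)) = -80*(-40 - 88) + (-40 - 20*(-15)) = -80*(-128) + (-40 + 300) = 10240 + 260 = 10500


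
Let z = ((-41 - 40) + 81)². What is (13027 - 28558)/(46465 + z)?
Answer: -15531/46465 ≈ -0.33425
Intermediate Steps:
z = 0 (z = (-81 + 81)² = 0² = 0)
(13027 - 28558)/(46465 + z) = (13027 - 28558)/(46465 + 0) = -15531/46465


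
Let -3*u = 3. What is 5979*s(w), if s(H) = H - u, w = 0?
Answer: 5979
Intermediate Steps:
u = -1 (u = -⅓*3 = -1)
s(H) = 1 + H (s(H) = H - 1*(-1) = H + 1 = 1 + H)
5979*s(w) = 5979*(1 + 0) = 5979*1 = 5979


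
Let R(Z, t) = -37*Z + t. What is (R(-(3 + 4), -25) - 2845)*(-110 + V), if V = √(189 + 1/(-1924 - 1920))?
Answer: 287210 - 2611*√726515/62 ≈ 2.5131e+5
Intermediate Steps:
R(Z, t) = t - 37*Z
V = √726515/62 (V = √(189 + 1/(-3844)) = √(189 - 1/3844) = √(726515/3844) = √726515/62 ≈ 13.748)
(R(-(3 + 4), -25) - 2845)*(-110 + V) = ((-25 - (-37)*(3 + 4)) - 2845)*(-110 + √726515/62) = ((-25 - (-37)*7) - 2845)*(-110 + √726515/62) = ((-25 - 37*(-7)) - 2845)*(-110 + √726515/62) = ((-25 + 259) - 2845)*(-110 + √726515/62) = (234 - 2845)*(-110 + √726515/62) = -2611*(-110 + √726515/62) = 287210 - 2611*√726515/62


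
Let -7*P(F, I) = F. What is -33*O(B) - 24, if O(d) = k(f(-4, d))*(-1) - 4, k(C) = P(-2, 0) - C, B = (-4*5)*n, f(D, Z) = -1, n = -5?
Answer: 1053/7 ≈ 150.43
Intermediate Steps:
B = 100 (B = -4*5*(-5) = -20*(-5) = 100)
P(F, I) = -F/7
k(C) = 2/7 - C (k(C) = -⅐*(-2) - C = 2/7 - C)
O(d) = -37/7 (O(d) = (2/7 - 1*(-1))*(-1) - 4 = (2/7 + 1)*(-1) - 4 = (9/7)*(-1) - 4 = -9/7 - 4 = -37/7)
-33*O(B) - 24 = -33*(-37/7) - 24 = 1221/7 - 24 = 1053/7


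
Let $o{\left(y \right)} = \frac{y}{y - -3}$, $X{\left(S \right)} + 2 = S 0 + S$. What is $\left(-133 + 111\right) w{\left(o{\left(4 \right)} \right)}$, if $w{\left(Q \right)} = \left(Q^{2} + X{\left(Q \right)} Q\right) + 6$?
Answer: $- \frac{5940}{49} \approx -121.22$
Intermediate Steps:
$X{\left(S \right)} = -2 + S$ ($X{\left(S \right)} = -2 + \left(S 0 + S\right) = -2 + \left(0 + S\right) = -2 + S$)
$o{\left(y \right)} = \frac{y}{3 + y}$ ($o{\left(y \right)} = \frac{y}{y + 3} = \frac{y}{3 + y}$)
$w{\left(Q \right)} = 6 + Q^{2} + Q \left(-2 + Q\right)$ ($w{\left(Q \right)} = \left(Q^{2} + \left(-2 + Q\right) Q\right) + 6 = \left(Q^{2} + Q \left(-2 + Q\right)\right) + 6 = 6 + Q^{2} + Q \left(-2 + Q\right)$)
$\left(-133 + 111\right) w{\left(o{\left(4 \right)} \right)} = \left(-133 + 111\right) \left(6 - 2 \frac{4}{3 + 4} + 2 \left(\frac{4}{3 + 4}\right)^{2}\right) = - 22 \left(6 - 2 \cdot \frac{4}{7} + 2 \left(\frac{4}{7}\right)^{2}\right) = - 22 \left(6 - 2 \cdot 4 \cdot \frac{1}{7} + 2 \left(4 \cdot \frac{1}{7}\right)^{2}\right) = - 22 \left(6 - \frac{8}{7} + 2 \left(\frac{4}{7}\right)^{2}\right) = - 22 \left(6 - \frac{8}{7} + 2 \cdot \frac{16}{49}\right) = - 22 \left(6 - \frac{8}{7} + \frac{32}{49}\right) = \left(-22\right) \frac{270}{49} = - \frac{5940}{49}$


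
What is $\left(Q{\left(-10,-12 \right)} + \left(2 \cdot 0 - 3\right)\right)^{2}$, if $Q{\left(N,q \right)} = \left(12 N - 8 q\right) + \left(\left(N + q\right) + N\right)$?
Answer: $3481$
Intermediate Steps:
$Q{\left(N,q \right)} = - 7 q + 14 N$ ($Q{\left(N,q \right)} = \left(- 8 q + 12 N\right) + \left(q + 2 N\right) = - 7 q + 14 N$)
$\left(Q{\left(-10,-12 \right)} + \left(2 \cdot 0 - 3\right)\right)^{2} = \left(\left(\left(-7\right) \left(-12\right) + 14 \left(-10\right)\right) + \left(2 \cdot 0 - 3\right)\right)^{2} = \left(\left(84 - 140\right) + \left(0 - 3\right)\right)^{2} = \left(-56 - 3\right)^{2} = \left(-59\right)^{2} = 3481$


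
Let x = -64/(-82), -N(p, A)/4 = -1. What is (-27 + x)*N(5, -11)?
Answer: -4300/41 ≈ -104.88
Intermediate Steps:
N(p, A) = 4 (N(p, A) = -4*(-1) = 4)
x = 32/41 (x = -64*(-1/82) = 32/41 ≈ 0.78049)
(-27 + x)*N(5, -11) = (-27 + 32/41)*4 = -1075/41*4 = -4300/41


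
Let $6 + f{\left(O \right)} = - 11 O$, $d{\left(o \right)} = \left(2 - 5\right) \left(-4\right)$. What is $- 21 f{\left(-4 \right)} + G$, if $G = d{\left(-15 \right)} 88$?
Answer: $258$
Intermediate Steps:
$d{\left(o \right)} = 12$ ($d{\left(o \right)} = \left(-3\right) \left(-4\right) = 12$)
$f{\left(O \right)} = -6 - 11 O$
$G = 1056$ ($G = 12 \cdot 88 = 1056$)
$- 21 f{\left(-4 \right)} + G = - 21 \left(-6 - -44\right) + 1056 = - 21 \left(-6 + 44\right) + 1056 = \left(-21\right) 38 + 1056 = -798 + 1056 = 258$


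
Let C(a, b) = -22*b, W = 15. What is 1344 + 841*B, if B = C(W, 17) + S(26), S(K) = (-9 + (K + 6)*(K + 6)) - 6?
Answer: 535379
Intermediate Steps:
S(K) = -15 + (6 + K)² (S(K) = (-9 + (6 + K)*(6 + K)) - 6 = (-9 + (6 + K)²) - 6 = -15 + (6 + K)²)
B = 635 (B = -22*17 + (-15 + (6 + 26)²) = -374 + (-15 + 32²) = -374 + (-15 + 1024) = -374 + 1009 = 635)
1344 + 841*B = 1344 + 841*635 = 1344 + 534035 = 535379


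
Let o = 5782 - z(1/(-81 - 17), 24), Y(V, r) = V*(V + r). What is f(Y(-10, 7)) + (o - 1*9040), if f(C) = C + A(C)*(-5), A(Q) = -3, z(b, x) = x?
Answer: -3237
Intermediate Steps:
o = 5758 (o = 5782 - 1*24 = 5782 - 24 = 5758)
f(C) = 15 + C (f(C) = C - 3*(-5) = C + 15 = 15 + C)
f(Y(-10, 7)) + (o - 1*9040) = (15 - 10*(-10 + 7)) + (5758 - 1*9040) = (15 - 10*(-3)) + (5758 - 9040) = (15 + 30) - 3282 = 45 - 3282 = -3237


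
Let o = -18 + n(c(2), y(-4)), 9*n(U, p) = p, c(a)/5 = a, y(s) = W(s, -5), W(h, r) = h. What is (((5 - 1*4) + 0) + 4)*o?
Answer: -830/9 ≈ -92.222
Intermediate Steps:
y(s) = s
c(a) = 5*a
n(U, p) = p/9
o = -166/9 (o = -18 + (⅑)*(-4) = -18 - 4/9 = -166/9 ≈ -18.444)
(((5 - 1*4) + 0) + 4)*o = (((5 - 1*4) + 0) + 4)*(-166/9) = (((5 - 4) + 0) + 4)*(-166/9) = ((1 + 0) + 4)*(-166/9) = (1 + 4)*(-166/9) = 5*(-166/9) = -830/9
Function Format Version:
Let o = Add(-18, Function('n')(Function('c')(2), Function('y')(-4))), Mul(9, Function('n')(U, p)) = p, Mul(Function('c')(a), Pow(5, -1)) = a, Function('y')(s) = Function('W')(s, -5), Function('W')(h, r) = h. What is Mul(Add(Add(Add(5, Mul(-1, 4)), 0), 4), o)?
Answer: Rational(-830, 9) ≈ -92.222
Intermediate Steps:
Function('y')(s) = s
Function('c')(a) = Mul(5, a)
Function('n')(U, p) = Mul(Rational(1, 9), p)
o = Rational(-166, 9) (o = Add(-18, Mul(Rational(1, 9), -4)) = Add(-18, Rational(-4, 9)) = Rational(-166, 9) ≈ -18.444)
Mul(Add(Add(Add(5, Mul(-1, 4)), 0), 4), o) = Mul(Add(Add(Add(5, Mul(-1, 4)), 0), 4), Rational(-166, 9)) = Mul(Add(Add(Add(5, -4), 0), 4), Rational(-166, 9)) = Mul(Add(Add(1, 0), 4), Rational(-166, 9)) = Mul(Add(1, 4), Rational(-166, 9)) = Mul(5, Rational(-166, 9)) = Rational(-830, 9)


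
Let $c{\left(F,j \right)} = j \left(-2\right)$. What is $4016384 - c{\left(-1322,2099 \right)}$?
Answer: $4020582$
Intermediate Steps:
$c{\left(F,j \right)} = - 2 j$
$4016384 - c{\left(-1322,2099 \right)} = 4016384 - \left(-2\right) 2099 = 4016384 - -4198 = 4016384 + 4198 = 4020582$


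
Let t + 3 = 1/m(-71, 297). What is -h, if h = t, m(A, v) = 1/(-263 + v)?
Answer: -31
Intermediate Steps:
t = 31 (t = -3 + 1/(1/(-263 + 297)) = -3 + 1/(1/34) = -3 + 34 = 31)
h = 31
-h = -1*31 = -31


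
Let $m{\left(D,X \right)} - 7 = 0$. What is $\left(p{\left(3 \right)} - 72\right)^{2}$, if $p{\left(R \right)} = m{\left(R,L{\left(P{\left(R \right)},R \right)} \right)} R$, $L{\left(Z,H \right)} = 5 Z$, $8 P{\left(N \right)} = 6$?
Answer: $2601$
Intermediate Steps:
$P{\left(N \right)} = \frac{3}{4}$ ($P{\left(N \right)} = \frac{1}{8} \cdot 6 = \frac{3}{4}$)
$m{\left(D,X \right)} = 7$ ($m{\left(D,X \right)} = 7 + 0 = 7$)
$p{\left(R \right)} = 7 R$
$\left(p{\left(3 \right)} - 72\right)^{2} = \left(7 \cdot 3 - 72\right)^{2} = \left(21 - 72\right)^{2} = \left(-51\right)^{2} = 2601$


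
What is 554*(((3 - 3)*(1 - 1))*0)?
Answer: 0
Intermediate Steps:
554*(((3 - 3)*(1 - 1))*0) = 554*((0*0)*0) = 554*(0*0) = 554*0 = 0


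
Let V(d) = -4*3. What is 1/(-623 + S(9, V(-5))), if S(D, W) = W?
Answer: -1/635 ≈ -0.0015748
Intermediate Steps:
V(d) = -12
1/(-623 + S(9, V(-5))) = 1/(-623 - 12) = 1/(-635) = -1/635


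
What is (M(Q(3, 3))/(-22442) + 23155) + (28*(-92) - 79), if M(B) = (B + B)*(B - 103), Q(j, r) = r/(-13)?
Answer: 38875150474/1896349 ≈ 20500.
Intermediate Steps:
Q(j, r) = -r/13 (Q(j, r) = r*(-1/13) = -r/13)
M(B) = 2*B*(-103 + B) (M(B) = (2*B)*(-103 + B) = 2*B*(-103 + B))
(M(Q(3, 3))/(-22442) + 23155) + (28*(-92) - 79) = ((2*(-1/13*3)*(-103 - 1/13*3))/(-22442) + 23155) + (28*(-92) - 79) = ((2*(-3/13)*(-103 - 3/13))*(-1/22442) + 23155) + (-2576 - 79) = ((2*(-3/13)*(-1342/13))*(-1/22442) + 23155) - 2655 = ((8052/169)*(-1/22442) + 23155) - 2655 = (-4026/1896349 + 23155) - 2655 = 43909957069/1896349 - 2655 = 38875150474/1896349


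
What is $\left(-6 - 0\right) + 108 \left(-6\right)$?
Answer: $-654$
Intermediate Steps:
$\left(-6 - 0\right) + 108 \left(-6\right) = \left(-6 + 0\right) - 648 = -6 - 648 = -654$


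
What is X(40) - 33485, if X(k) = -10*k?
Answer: -33885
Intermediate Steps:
X(40) - 33485 = -10*40 - 33485 = -400 - 33485 = -33885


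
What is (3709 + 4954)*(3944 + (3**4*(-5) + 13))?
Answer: 30770976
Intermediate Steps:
(3709 + 4954)*(3944 + (3**4*(-5) + 13)) = 8663*(3944 + (81*(-5) + 13)) = 8663*(3944 + (-405 + 13)) = 8663*(3944 - 392) = 8663*3552 = 30770976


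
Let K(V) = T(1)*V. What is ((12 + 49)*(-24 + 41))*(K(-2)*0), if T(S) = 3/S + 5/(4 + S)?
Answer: 0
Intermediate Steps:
K(V) = 4*V (K(V) = (4*(3 + 2*1)/(1*(4 + 1)))*V = (4*1*(3 + 2)/5)*V = (4*1*(⅕)*5)*V = 4*V)
((12 + 49)*(-24 + 41))*(K(-2)*0) = ((12 + 49)*(-24 + 41))*((4*(-2))*0) = (61*17)*(-8*0) = 1037*0 = 0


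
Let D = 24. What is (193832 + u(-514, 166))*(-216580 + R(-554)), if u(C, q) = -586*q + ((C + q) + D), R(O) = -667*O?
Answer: 14717529616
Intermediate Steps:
u(C, q) = 24 + C - 585*q (u(C, q) = -586*q + ((C + q) + 24) = -586*q + (24 + C + q) = 24 + C - 585*q)
(193832 + u(-514, 166))*(-216580 + R(-554)) = (193832 + (24 - 514 - 585*166))*(-216580 - 667*(-554)) = (193832 + (24 - 514 - 97110))*(-216580 + 369518) = (193832 - 97600)*152938 = 96232*152938 = 14717529616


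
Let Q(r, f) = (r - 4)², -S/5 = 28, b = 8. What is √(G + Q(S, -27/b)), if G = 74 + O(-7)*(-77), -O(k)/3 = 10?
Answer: 68*√5 ≈ 152.05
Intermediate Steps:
S = -140 (S = -5*28 = -140)
O(k) = -30 (O(k) = -3*10 = -30)
G = 2384 (G = 74 - 30*(-77) = 74 + 2310 = 2384)
Q(r, f) = (-4 + r)²
√(G + Q(S, -27/b)) = √(2384 + (-4 - 140)²) = √(2384 + (-144)²) = √(2384 + 20736) = √23120 = 68*√5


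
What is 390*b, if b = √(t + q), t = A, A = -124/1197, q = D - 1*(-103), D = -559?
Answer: 260*I*√18153037/133 ≈ 8329.1*I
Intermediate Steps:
q = -456 (q = -559 - 1*(-103) = -559 + 103 = -456)
A = -124/1197 (A = -124*1/1197 = -124/1197 ≈ -0.10359)
t = -124/1197 ≈ -0.10359
b = 2*I*√18153037/399 (b = √(-124/1197 - 456) = √(-545956/1197) = 2*I*√18153037/399 ≈ 21.357*I)
390*b = 390*(2*I*√18153037/399) = 260*I*√18153037/133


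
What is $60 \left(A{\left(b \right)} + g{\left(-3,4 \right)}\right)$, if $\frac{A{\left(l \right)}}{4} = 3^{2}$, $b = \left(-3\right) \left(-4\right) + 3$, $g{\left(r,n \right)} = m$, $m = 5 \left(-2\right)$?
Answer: $1560$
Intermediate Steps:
$m = -10$
$g{\left(r,n \right)} = -10$
$b = 15$ ($b = 12 + 3 = 15$)
$A{\left(l \right)} = 36$ ($A{\left(l \right)} = 4 \cdot 3^{2} = 4 \cdot 9 = 36$)
$60 \left(A{\left(b \right)} + g{\left(-3,4 \right)}\right) = 60 \left(36 - 10\right) = 60 \cdot 26 = 1560$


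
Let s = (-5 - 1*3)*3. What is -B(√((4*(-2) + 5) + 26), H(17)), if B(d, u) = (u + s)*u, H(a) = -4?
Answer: -112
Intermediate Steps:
s = -24 (s = (-5 - 3)*3 = -8*3 = -24)
B(d, u) = u*(-24 + u) (B(d, u) = (u - 24)*u = (-24 + u)*u = u*(-24 + u))
-B(√((4*(-2) + 5) + 26), H(17)) = -(-4)*(-24 - 4) = -(-4)*(-28) = -1*112 = -112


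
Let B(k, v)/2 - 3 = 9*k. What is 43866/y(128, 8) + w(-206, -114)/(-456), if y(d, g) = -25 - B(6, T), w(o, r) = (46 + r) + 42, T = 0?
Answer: -9999641/31692 ≈ -315.53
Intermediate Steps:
B(k, v) = 6 + 18*k (B(k, v) = 6 + 2*(9*k) = 6 + 18*k)
w(o, r) = 88 + r
y(d, g) = -139 (y(d, g) = -25 - (6 + 18*6) = -25 - (6 + 108) = -25 - 1*114 = -25 - 114 = -139)
43866/y(128, 8) + w(-206, -114)/(-456) = 43866/(-139) + (88 - 114)/(-456) = 43866*(-1/139) - 26*(-1/456) = -43866/139 + 13/228 = -9999641/31692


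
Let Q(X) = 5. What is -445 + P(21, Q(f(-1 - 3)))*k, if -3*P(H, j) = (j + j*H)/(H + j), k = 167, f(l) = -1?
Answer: -26540/39 ≈ -680.51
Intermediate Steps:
P(H, j) = -(j + H*j)/(3*(H + j)) (P(H, j) = -(j + j*H)/(3*(H + j)) = -(j + H*j)/(3*(H + j)))
-445 + P(21, Q(f(-1 - 3)))*k = -445 - 1*5*(1 + 21)/(3*21 + 3*5)*167 = -445 - 1*5*22/(63 + 15)*167 = -445 - 1*5*22/78*167 = -445 - 1*5*1/78*22*167 = -445 - 55/39*167 = -445 - 9185/39 = -26540/39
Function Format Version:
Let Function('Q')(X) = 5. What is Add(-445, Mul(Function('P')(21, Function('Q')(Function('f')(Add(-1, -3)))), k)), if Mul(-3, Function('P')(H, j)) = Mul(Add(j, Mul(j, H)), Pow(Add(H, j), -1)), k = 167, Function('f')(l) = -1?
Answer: Rational(-26540, 39) ≈ -680.51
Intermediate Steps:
Function('P')(H, j) = Mul(Rational(-1, 3), Pow(Add(H, j), -1), Add(j, Mul(H, j))) (Function('P')(H, j) = Mul(Rational(-1, 3), Mul(Add(j, Mul(j, H)), Pow(Add(H, j), -1))) = Mul(Rational(-1, 3), Mul(Add(j, Mul(H, j)), Pow(Add(H, j), -1))) = Mul(Rational(-1, 3), Mul(Pow(Add(H, j), -1), Add(j, Mul(H, j)))) = Mul(Rational(-1, 3), Pow(Add(H, j), -1), Add(j, Mul(H, j))))
Add(-445, Mul(Function('P')(21, Function('Q')(Function('f')(Add(-1, -3)))), k)) = Add(-445, Mul(Mul(-1, 5, Pow(Add(Mul(3, 21), Mul(3, 5)), -1), Add(1, 21)), 167)) = Add(-445, Mul(Mul(-1, 5, Pow(Add(63, 15), -1), 22), 167)) = Add(-445, Mul(Mul(-1, 5, Pow(78, -1), 22), 167)) = Add(-445, Mul(Mul(-1, 5, Rational(1, 78), 22), 167)) = Add(-445, Mul(Rational(-55, 39), 167)) = Add(-445, Rational(-9185, 39)) = Rational(-26540, 39)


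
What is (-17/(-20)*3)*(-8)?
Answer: -102/5 ≈ -20.400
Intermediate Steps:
(-17/(-20)*3)*(-8) = (-17*(-1/20)*3)*(-8) = ((17/20)*3)*(-8) = (51/20)*(-8) = -102/5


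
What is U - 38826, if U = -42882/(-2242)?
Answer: -43502505/1121 ≈ -38807.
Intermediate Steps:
U = 21441/1121 (U = -42882*(-1/2242) = 21441/1121 ≈ 19.127)
U - 38826 = 21441/1121 - 38826 = -43502505/1121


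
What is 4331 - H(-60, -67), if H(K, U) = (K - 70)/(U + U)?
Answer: 290112/67 ≈ 4330.0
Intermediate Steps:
H(K, U) = (-70 + K)/(2*U) (H(K, U) = (-70 + K)/((2*U)) = (-70 + K)*(1/(2*U)) = (-70 + K)/(2*U))
4331 - H(-60, -67) = 4331 - (-70 - 60)/(2*(-67)) = 4331 - (-1)*(-130)/(2*67) = 4331 - 1*65/67 = 4331 - 65/67 = 290112/67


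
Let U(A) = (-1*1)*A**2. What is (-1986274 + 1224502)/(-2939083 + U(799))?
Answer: 190443/894371 ≈ 0.21294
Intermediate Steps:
U(A) = -A**2
(-1986274 + 1224502)/(-2939083 + U(799)) = (-1986274 + 1224502)/(-2939083 - 1*799**2) = -761772/(-2939083 - 1*638401) = -761772/(-2939083 - 638401) = -761772/(-3577484) = -761772*(-1/3577484) = 190443/894371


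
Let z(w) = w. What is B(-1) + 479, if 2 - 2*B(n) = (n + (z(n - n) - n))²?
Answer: 480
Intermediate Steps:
B(n) = 1 (B(n) = 1 - (n + ((n - n) - n))²/2 = 1 - (n + (0 - n))²/2 = 1 - (n - n)²/2 = 1 - ½*0² = 1 - ½*0 = 1 + 0 = 1)
B(-1) + 479 = 1 + 479 = 480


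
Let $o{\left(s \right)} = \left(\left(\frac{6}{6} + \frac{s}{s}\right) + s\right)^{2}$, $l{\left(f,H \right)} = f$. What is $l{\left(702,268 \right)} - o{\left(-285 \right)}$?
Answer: $-79387$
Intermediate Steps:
$o{\left(s \right)} = \left(2 + s\right)^{2}$ ($o{\left(s \right)} = \left(\left(6 \cdot \frac{1}{6} + 1\right) + s\right)^{2} = \left(\left(1 + 1\right) + s\right)^{2} = \left(2 + s\right)^{2}$)
$l{\left(702,268 \right)} - o{\left(-285 \right)} = 702 - \left(2 - 285\right)^{2} = 702 - \left(-283\right)^{2} = 702 - 80089 = -79387$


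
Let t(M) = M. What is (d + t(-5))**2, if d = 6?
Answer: 1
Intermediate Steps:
(d + t(-5))**2 = (6 - 5)**2 = 1**2 = 1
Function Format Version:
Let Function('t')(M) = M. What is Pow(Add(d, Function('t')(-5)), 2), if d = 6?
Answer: 1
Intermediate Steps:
Pow(Add(d, Function('t')(-5)), 2) = Pow(Add(6, -5), 2) = Pow(1, 2) = 1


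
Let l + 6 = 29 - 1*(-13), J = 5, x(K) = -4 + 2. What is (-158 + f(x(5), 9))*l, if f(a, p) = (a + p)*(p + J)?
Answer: -2160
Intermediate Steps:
x(K) = -2
f(a, p) = (5 + p)*(a + p) (f(a, p) = (a + p)*(p + 5) = (a + p)*(5 + p) = (5 + p)*(a + p))
l = 36 (l = -6 + (29 - 1*(-13)) = -6 + (29 + 13) = -6 + 42 = 36)
(-158 + f(x(5), 9))*l = (-158 + (9² + 5*(-2) + 5*9 - 2*9))*36 = (-158 + (81 - 10 + 45 - 18))*36 = (-158 + 98)*36 = -60*36 = -2160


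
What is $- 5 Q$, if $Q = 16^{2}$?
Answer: $-1280$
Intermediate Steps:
$Q = 256$
$- 5 Q = \left(-5\right) 256 = -1280$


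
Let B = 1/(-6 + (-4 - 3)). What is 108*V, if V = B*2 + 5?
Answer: 6804/13 ≈ 523.38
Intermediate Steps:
B = -1/13 (B = 1/(-6 - 7) = 1/(-13) = -1/13 ≈ -0.076923)
V = 63/13 (V = -1/13*2 + 5 = -2/13 + 5 = 63/13 ≈ 4.8462)
108*V = 108*(63/13) = 6804/13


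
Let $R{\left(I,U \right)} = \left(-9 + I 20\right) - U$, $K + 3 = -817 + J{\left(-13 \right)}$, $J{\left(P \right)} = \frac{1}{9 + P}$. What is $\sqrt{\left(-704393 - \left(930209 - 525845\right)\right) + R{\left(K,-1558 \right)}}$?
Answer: $i \sqrt{1123613} \approx 1060.0 i$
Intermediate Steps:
$K = - \frac{3281}{4}$ ($K = -3 - \left(817 - \frac{1}{9 - 13}\right) = -3 - \left(817 - \frac{1}{-4}\right) = -3 - \frac{3269}{4} = - \frac{3281}{4} \approx -820.25$)
$R{\left(I,U \right)} = -9 - U + 20 I$ ($R{\left(I,U \right)} = \left(-9 + 20 I\right) - U = -9 - U + 20 I$)
$\sqrt{\left(-704393 - \left(930209 - 525845\right)\right) + R{\left(K,-1558 \right)}} = \sqrt{\left(-704393 - \left(930209 - 525845\right)\right) - 14856} = \sqrt{\left(-704393 - 404364\right) - 14856} = \sqrt{-1108757 - 14856} = \sqrt{-1123613} = i \sqrt{1123613}$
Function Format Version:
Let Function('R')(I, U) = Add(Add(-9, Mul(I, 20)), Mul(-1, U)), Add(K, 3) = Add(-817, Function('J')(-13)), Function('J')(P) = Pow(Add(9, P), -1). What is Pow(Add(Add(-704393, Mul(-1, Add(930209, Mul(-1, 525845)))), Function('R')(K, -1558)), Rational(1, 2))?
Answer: Mul(I, Pow(1123613, Rational(1, 2))) ≈ Mul(1060.0, I)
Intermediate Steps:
K = Rational(-3281, 4) (K = Add(-3, Add(-817, Pow(Add(9, -13), -1))) = Add(-3, Add(-817, Pow(-4, -1))) = Add(-3, Add(-817, Rational(-1, 4))) = Add(-3, Rational(-3269, 4)) = Rational(-3281, 4) ≈ -820.25)
Function('R')(I, U) = Add(-9, Mul(-1, U), Mul(20, I)) (Function('R')(I, U) = Add(Add(-9, Mul(20, I)), Mul(-1, U)) = Add(-9, Mul(-1, U), Mul(20, I)))
Pow(Add(Add(-704393, Mul(-1, Add(930209, Mul(-1, 525845)))), Function('R')(K, -1558)), Rational(1, 2)) = Pow(Add(Add(-704393, Mul(-1, Add(930209, Mul(-1, 525845)))), Add(-9, Mul(-1, -1558), Mul(20, Rational(-3281, 4)))), Rational(1, 2)) = Pow(Add(Add(-704393, Mul(-1, Add(930209, -525845))), Add(-9, 1558, -16405)), Rational(1, 2)) = Pow(Add(Add(-704393, Mul(-1, 404364)), -14856), Rational(1, 2)) = Pow(Add(Add(-704393, -404364), -14856), Rational(1, 2)) = Pow(Add(-1108757, -14856), Rational(1, 2)) = Pow(-1123613, Rational(1, 2)) = Mul(I, Pow(1123613, Rational(1, 2)))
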